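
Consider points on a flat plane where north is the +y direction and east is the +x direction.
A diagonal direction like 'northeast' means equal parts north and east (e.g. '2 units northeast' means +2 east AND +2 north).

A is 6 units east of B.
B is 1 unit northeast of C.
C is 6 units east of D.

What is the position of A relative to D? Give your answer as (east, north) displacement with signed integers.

Answer: A is at (east=13, north=1) relative to D.

Derivation:
Place D at the origin (east=0, north=0).
  C is 6 units east of D: delta (east=+6, north=+0); C at (east=6, north=0).
  B is 1 unit northeast of C: delta (east=+1, north=+1); B at (east=7, north=1).
  A is 6 units east of B: delta (east=+6, north=+0); A at (east=13, north=1).
Therefore A relative to D: (east=13, north=1).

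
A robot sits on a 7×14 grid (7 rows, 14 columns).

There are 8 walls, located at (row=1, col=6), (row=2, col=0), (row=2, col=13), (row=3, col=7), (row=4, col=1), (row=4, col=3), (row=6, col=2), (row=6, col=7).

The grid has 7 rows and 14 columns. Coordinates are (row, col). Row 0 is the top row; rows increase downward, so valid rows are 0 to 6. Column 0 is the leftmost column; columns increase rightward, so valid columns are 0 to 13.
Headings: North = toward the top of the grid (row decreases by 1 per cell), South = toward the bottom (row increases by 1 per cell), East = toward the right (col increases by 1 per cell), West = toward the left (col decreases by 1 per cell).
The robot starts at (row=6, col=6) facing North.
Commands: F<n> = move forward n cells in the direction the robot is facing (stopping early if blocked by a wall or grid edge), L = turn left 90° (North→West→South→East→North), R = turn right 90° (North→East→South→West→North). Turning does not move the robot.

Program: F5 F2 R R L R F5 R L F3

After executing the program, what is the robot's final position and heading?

Answer: Final position: (row=6, col=6), facing South

Derivation:
Start: (row=6, col=6), facing North
  F5: move forward 4/5 (blocked), now at (row=2, col=6)
  F2: move forward 0/2 (blocked), now at (row=2, col=6)
  R: turn right, now facing East
  R: turn right, now facing South
  L: turn left, now facing East
  R: turn right, now facing South
  F5: move forward 4/5 (blocked), now at (row=6, col=6)
  R: turn right, now facing West
  L: turn left, now facing South
  F3: move forward 0/3 (blocked), now at (row=6, col=6)
Final: (row=6, col=6), facing South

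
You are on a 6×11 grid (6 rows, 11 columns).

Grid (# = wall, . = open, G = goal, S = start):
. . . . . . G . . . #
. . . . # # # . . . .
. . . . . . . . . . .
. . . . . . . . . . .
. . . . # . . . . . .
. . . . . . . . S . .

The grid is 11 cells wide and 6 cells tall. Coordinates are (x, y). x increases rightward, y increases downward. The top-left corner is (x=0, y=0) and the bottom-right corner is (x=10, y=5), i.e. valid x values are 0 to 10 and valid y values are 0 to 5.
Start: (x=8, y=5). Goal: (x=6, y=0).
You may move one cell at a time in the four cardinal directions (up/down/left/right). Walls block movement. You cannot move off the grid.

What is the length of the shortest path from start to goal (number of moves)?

BFS from (x=8, y=5) until reaching (x=6, y=0):
  Distance 0: (x=8, y=5)
  Distance 1: (x=8, y=4), (x=7, y=5), (x=9, y=5)
  Distance 2: (x=8, y=3), (x=7, y=4), (x=9, y=4), (x=6, y=5), (x=10, y=5)
  Distance 3: (x=8, y=2), (x=7, y=3), (x=9, y=3), (x=6, y=4), (x=10, y=4), (x=5, y=5)
  Distance 4: (x=8, y=1), (x=7, y=2), (x=9, y=2), (x=6, y=3), (x=10, y=3), (x=5, y=4), (x=4, y=5)
  Distance 5: (x=8, y=0), (x=7, y=1), (x=9, y=1), (x=6, y=2), (x=10, y=2), (x=5, y=3), (x=3, y=5)
  Distance 6: (x=7, y=0), (x=9, y=0), (x=10, y=1), (x=5, y=2), (x=4, y=3), (x=3, y=4), (x=2, y=5)
  Distance 7: (x=6, y=0), (x=4, y=2), (x=3, y=3), (x=2, y=4), (x=1, y=5)  <- goal reached here
One shortest path (7 moves): (x=8, y=5) -> (x=7, y=5) -> (x=7, y=4) -> (x=7, y=3) -> (x=7, y=2) -> (x=7, y=1) -> (x=7, y=0) -> (x=6, y=0)

Answer: Shortest path length: 7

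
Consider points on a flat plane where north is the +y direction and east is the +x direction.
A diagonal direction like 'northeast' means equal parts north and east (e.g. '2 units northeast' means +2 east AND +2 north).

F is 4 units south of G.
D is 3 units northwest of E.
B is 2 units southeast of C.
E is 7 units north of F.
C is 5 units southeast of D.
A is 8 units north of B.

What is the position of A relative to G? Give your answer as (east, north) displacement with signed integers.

Place G at the origin (east=0, north=0).
  F is 4 units south of G: delta (east=+0, north=-4); F at (east=0, north=-4).
  E is 7 units north of F: delta (east=+0, north=+7); E at (east=0, north=3).
  D is 3 units northwest of E: delta (east=-3, north=+3); D at (east=-3, north=6).
  C is 5 units southeast of D: delta (east=+5, north=-5); C at (east=2, north=1).
  B is 2 units southeast of C: delta (east=+2, north=-2); B at (east=4, north=-1).
  A is 8 units north of B: delta (east=+0, north=+8); A at (east=4, north=7).
Therefore A relative to G: (east=4, north=7).

Answer: A is at (east=4, north=7) relative to G.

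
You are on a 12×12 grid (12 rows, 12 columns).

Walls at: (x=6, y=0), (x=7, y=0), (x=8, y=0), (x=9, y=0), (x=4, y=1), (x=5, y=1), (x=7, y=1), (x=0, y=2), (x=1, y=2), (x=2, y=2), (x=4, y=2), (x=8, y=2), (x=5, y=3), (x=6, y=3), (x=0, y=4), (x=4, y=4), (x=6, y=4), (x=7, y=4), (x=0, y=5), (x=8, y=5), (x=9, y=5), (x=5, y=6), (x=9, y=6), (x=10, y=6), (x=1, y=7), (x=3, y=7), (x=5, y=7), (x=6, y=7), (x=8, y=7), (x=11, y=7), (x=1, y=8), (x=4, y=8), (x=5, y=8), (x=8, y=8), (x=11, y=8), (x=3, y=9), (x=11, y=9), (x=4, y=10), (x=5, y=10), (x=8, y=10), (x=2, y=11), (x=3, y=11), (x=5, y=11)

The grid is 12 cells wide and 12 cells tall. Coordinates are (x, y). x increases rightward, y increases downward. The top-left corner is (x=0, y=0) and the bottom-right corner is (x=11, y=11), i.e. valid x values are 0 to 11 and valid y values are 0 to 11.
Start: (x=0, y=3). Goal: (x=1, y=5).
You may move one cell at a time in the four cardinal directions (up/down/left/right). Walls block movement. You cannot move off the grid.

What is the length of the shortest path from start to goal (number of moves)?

Answer: Shortest path length: 3

Derivation:
BFS from (x=0, y=3) until reaching (x=1, y=5):
  Distance 0: (x=0, y=3)
  Distance 1: (x=1, y=3)
  Distance 2: (x=2, y=3), (x=1, y=4)
  Distance 3: (x=3, y=3), (x=2, y=4), (x=1, y=5)  <- goal reached here
One shortest path (3 moves): (x=0, y=3) -> (x=1, y=3) -> (x=1, y=4) -> (x=1, y=5)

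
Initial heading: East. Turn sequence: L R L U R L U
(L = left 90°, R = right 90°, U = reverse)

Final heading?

Answer: Final heading: North

Derivation:
Start: East
  L (left (90° counter-clockwise)) -> North
  R (right (90° clockwise)) -> East
  L (left (90° counter-clockwise)) -> North
  U (U-turn (180°)) -> South
  R (right (90° clockwise)) -> West
  L (left (90° counter-clockwise)) -> South
  U (U-turn (180°)) -> North
Final: North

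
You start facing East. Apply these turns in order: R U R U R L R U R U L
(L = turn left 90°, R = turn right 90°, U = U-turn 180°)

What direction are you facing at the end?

Answer: Final heading: North

Derivation:
Start: East
  R (right (90° clockwise)) -> South
  U (U-turn (180°)) -> North
  R (right (90° clockwise)) -> East
  U (U-turn (180°)) -> West
  R (right (90° clockwise)) -> North
  L (left (90° counter-clockwise)) -> West
  R (right (90° clockwise)) -> North
  U (U-turn (180°)) -> South
  R (right (90° clockwise)) -> West
  U (U-turn (180°)) -> East
  L (left (90° counter-clockwise)) -> North
Final: North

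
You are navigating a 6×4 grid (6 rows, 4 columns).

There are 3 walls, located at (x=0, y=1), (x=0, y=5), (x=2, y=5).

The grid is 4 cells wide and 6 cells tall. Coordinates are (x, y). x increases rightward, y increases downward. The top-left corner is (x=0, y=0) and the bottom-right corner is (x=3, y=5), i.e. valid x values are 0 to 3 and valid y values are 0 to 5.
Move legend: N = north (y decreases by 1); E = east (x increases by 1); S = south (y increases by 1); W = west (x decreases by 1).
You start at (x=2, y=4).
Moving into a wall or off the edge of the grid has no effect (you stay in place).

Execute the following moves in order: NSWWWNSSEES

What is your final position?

Start: (x=2, y=4)
  N (north): (x=2, y=4) -> (x=2, y=3)
  S (south): (x=2, y=3) -> (x=2, y=4)
  W (west): (x=2, y=4) -> (x=1, y=4)
  W (west): (x=1, y=4) -> (x=0, y=4)
  W (west): blocked, stay at (x=0, y=4)
  N (north): (x=0, y=4) -> (x=0, y=3)
  S (south): (x=0, y=3) -> (x=0, y=4)
  S (south): blocked, stay at (x=0, y=4)
  E (east): (x=0, y=4) -> (x=1, y=4)
  E (east): (x=1, y=4) -> (x=2, y=4)
  S (south): blocked, stay at (x=2, y=4)
Final: (x=2, y=4)

Answer: Final position: (x=2, y=4)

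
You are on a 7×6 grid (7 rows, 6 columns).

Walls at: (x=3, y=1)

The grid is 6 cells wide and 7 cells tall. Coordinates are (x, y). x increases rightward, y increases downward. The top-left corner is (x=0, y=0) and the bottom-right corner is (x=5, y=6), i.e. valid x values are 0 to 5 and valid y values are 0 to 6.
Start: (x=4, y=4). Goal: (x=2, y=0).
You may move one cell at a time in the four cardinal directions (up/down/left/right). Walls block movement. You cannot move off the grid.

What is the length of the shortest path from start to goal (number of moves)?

Answer: Shortest path length: 6

Derivation:
BFS from (x=4, y=4) until reaching (x=2, y=0):
  Distance 0: (x=4, y=4)
  Distance 1: (x=4, y=3), (x=3, y=4), (x=5, y=4), (x=4, y=5)
  Distance 2: (x=4, y=2), (x=3, y=3), (x=5, y=3), (x=2, y=4), (x=3, y=5), (x=5, y=5), (x=4, y=6)
  Distance 3: (x=4, y=1), (x=3, y=2), (x=5, y=2), (x=2, y=3), (x=1, y=4), (x=2, y=5), (x=3, y=6), (x=5, y=6)
  Distance 4: (x=4, y=0), (x=5, y=1), (x=2, y=2), (x=1, y=3), (x=0, y=4), (x=1, y=5), (x=2, y=6)
  Distance 5: (x=3, y=0), (x=5, y=0), (x=2, y=1), (x=1, y=2), (x=0, y=3), (x=0, y=5), (x=1, y=6)
  Distance 6: (x=2, y=0), (x=1, y=1), (x=0, y=2), (x=0, y=6)  <- goal reached here
One shortest path (6 moves): (x=4, y=4) -> (x=3, y=4) -> (x=2, y=4) -> (x=2, y=3) -> (x=2, y=2) -> (x=2, y=1) -> (x=2, y=0)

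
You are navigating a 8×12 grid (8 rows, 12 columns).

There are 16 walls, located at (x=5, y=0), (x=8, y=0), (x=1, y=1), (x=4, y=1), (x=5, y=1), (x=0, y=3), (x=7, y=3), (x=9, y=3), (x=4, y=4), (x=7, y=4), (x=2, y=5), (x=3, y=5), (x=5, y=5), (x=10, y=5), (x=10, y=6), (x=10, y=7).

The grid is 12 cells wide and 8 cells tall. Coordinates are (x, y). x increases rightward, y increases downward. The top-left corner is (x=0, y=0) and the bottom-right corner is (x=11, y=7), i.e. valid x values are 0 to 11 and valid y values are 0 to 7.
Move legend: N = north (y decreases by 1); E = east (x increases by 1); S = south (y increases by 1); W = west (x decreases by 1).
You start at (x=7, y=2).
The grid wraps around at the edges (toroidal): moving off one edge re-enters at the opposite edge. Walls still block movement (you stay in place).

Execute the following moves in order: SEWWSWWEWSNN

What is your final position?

Answer: Final position: (x=4, y=2)

Derivation:
Start: (x=7, y=2)
  S (south): blocked, stay at (x=7, y=2)
  E (east): (x=7, y=2) -> (x=8, y=2)
  W (west): (x=8, y=2) -> (x=7, y=2)
  W (west): (x=7, y=2) -> (x=6, y=2)
  S (south): (x=6, y=2) -> (x=6, y=3)
  W (west): (x=6, y=3) -> (x=5, y=3)
  W (west): (x=5, y=3) -> (x=4, y=3)
  E (east): (x=4, y=3) -> (x=5, y=3)
  W (west): (x=5, y=3) -> (x=4, y=3)
  S (south): blocked, stay at (x=4, y=3)
  N (north): (x=4, y=3) -> (x=4, y=2)
  N (north): blocked, stay at (x=4, y=2)
Final: (x=4, y=2)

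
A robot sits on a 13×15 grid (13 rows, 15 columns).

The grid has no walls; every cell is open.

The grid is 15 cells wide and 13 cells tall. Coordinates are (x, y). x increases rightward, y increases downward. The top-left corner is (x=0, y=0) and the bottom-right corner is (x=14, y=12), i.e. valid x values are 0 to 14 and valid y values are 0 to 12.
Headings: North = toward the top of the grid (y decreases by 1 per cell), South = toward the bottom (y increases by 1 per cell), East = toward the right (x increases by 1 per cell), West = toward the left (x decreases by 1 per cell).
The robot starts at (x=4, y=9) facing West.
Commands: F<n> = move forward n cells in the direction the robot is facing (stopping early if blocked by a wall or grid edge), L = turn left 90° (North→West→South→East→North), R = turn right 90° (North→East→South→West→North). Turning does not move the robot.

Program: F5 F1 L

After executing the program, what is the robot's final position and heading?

Start: (x=4, y=9), facing West
  F5: move forward 4/5 (blocked), now at (x=0, y=9)
  F1: move forward 0/1 (blocked), now at (x=0, y=9)
  L: turn left, now facing South
Final: (x=0, y=9), facing South

Answer: Final position: (x=0, y=9), facing South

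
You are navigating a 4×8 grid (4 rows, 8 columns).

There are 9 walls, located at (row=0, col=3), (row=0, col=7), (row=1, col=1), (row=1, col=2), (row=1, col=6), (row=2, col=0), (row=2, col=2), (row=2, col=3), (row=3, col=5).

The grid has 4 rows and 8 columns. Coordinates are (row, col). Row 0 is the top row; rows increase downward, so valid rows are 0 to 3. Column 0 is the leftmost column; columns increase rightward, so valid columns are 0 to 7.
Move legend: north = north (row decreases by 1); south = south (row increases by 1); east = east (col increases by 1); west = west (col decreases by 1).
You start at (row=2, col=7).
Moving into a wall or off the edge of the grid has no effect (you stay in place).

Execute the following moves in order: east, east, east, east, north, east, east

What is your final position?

Start: (row=2, col=7)
  [×4]east (east): blocked, stay at (row=2, col=7)
  north (north): (row=2, col=7) -> (row=1, col=7)
  east (east): blocked, stay at (row=1, col=7)
  east (east): blocked, stay at (row=1, col=7)
Final: (row=1, col=7)

Answer: Final position: (row=1, col=7)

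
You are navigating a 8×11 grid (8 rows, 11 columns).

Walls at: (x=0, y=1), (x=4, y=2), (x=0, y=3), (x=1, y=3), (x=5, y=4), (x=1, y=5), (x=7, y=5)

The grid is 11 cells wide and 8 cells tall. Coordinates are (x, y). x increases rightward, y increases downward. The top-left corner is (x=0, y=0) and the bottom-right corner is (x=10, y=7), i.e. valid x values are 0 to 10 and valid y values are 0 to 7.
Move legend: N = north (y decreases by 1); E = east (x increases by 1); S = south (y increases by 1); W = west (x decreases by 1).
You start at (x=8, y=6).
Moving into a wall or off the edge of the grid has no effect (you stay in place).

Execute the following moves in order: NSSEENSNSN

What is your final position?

Answer: Final position: (x=10, y=6)

Derivation:
Start: (x=8, y=6)
  N (north): (x=8, y=6) -> (x=8, y=5)
  S (south): (x=8, y=5) -> (x=8, y=6)
  S (south): (x=8, y=6) -> (x=8, y=7)
  E (east): (x=8, y=7) -> (x=9, y=7)
  E (east): (x=9, y=7) -> (x=10, y=7)
  N (north): (x=10, y=7) -> (x=10, y=6)
  S (south): (x=10, y=6) -> (x=10, y=7)
  N (north): (x=10, y=7) -> (x=10, y=6)
  S (south): (x=10, y=6) -> (x=10, y=7)
  N (north): (x=10, y=7) -> (x=10, y=6)
Final: (x=10, y=6)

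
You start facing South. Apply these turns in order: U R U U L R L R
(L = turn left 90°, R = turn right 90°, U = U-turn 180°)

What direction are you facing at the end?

Answer: Final heading: East

Derivation:
Start: South
  U (U-turn (180°)) -> North
  R (right (90° clockwise)) -> East
  U (U-turn (180°)) -> West
  U (U-turn (180°)) -> East
  L (left (90° counter-clockwise)) -> North
  R (right (90° clockwise)) -> East
  L (left (90° counter-clockwise)) -> North
  R (right (90° clockwise)) -> East
Final: East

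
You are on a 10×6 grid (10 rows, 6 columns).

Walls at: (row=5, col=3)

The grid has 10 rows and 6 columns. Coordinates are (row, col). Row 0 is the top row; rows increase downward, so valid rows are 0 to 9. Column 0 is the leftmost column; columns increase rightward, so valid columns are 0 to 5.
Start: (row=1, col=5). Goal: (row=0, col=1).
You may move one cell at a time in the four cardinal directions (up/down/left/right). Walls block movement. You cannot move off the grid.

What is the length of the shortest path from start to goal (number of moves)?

BFS from (row=1, col=5) until reaching (row=0, col=1):
  Distance 0: (row=1, col=5)
  Distance 1: (row=0, col=5), (row=1, col=4), (row=2, col=5)
  Distance 2: (row=0, col=4), (row=1, col=3), (row=2, col=4), (row=3, col=5)
  Distance 3: (row=0, col=3), (row=1, col=2), (row=2, col=3), (row=3, col=4), (row=4, col=5)
  Distance 4: (row=0, col=2), (row=1, col=1), (row=2, col=2), (row=3, col=3), (row=4, col=4), (row=5, col=5)
  Distance 5: (row=0, col=1), (row=1, col=0), (row=2, col=1), (row=3, col=2), (row=4, col=3), (row=5, col=4), (row=6, col=5)  <- goal reached here
One shortest path (5 moves): (row=1, col=5) -> (row=1, col=4) -> (row=1, col=3) -> (row=1, col=2) -> (row=1, col=1) -> (row=0, col=1)

Answer: Shortest path length: 5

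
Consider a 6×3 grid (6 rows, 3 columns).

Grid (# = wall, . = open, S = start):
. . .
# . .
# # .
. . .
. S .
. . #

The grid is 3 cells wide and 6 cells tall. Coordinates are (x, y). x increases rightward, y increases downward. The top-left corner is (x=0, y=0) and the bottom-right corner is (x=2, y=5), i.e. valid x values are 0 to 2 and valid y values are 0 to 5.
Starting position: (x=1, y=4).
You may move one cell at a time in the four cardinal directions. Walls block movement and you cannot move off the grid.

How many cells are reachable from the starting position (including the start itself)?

BFS flood-fill from (x=1, y=4):
  Distance 0: (x=1, y=4)
  Distance 1: (x=1, y=3), (x=0, y=4), (x=2, y=4), (x=1, y=5)
  Distance 2: (x=0, y=3), (x=2, y=3), (x=0, y=5)
  Distance 3: (x=2, y=2)
  Distance 4: (x=2, y=1)
  Distance 5: (x=2, y=0), (x=1, y=1)
  Distance 6: (x=1, y=0)
  Distance 7: (x=0, y=0)
Total reachable: 14 (grid has 14 open cells total)

Answer: Reachable cells: 14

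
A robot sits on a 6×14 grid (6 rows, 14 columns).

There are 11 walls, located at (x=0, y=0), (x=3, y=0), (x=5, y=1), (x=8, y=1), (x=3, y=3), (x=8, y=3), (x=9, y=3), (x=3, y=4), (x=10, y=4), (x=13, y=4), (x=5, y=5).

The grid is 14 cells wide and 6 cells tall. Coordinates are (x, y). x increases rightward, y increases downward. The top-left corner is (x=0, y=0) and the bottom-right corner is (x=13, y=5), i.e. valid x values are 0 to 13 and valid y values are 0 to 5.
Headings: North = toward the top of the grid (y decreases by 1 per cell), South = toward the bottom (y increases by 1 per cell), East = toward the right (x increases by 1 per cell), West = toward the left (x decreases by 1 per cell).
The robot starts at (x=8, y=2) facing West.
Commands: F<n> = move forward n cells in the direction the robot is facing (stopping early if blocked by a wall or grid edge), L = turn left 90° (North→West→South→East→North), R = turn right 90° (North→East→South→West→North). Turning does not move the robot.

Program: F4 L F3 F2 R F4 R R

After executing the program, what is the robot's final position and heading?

Answer: Final position: (x=0, y=5), facing East

Derivation:
Start: (x=8, y=2), facing West
  F4: move forward 4, now at (x=4, y=2)
  L: turn left, now facing South
  F3: move forward 3, now at (x=4, y=5)
  F2: move forward 0/2 (blocked), now at (x=4, y=5)
  R: turn right, now facing West
  F4: move forward 4, now at (x=0, y=5)
  R: turn right, now facing North
  R: turn right, now facing East
Final: (x=0, y=5), facing East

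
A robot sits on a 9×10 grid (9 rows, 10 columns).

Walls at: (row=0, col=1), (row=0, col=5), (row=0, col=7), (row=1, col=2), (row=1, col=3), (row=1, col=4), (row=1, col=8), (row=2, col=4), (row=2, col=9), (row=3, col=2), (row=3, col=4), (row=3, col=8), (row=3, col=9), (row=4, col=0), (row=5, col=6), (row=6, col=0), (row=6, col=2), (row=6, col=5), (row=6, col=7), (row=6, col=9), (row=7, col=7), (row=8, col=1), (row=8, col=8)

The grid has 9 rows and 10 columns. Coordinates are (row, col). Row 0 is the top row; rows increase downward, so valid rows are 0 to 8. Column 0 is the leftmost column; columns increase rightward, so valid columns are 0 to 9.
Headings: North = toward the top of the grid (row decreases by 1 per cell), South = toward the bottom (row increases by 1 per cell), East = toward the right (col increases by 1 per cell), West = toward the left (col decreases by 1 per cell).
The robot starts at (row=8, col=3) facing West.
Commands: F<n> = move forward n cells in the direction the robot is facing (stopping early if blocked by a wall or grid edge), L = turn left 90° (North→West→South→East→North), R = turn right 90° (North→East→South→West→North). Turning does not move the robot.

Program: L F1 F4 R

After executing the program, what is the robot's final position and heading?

Answer: Final position: (row=8, col=3), facing West

Derivation:
Start: (row=8, col=3), facing West
  L: turn left, now facing South
  F1: move forward 0/1 (blocked), now at (row=8, col=3)
  F4: move forward 0/4 (blocked), now at (row=8, col=3)
  R: turn right, now facing West
Final: (row=8, col=3), facing West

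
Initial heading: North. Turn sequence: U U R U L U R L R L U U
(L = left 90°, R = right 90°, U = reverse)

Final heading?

Answer: Final heading: North

Derivation:
Start: North
  U (U-turn (180°)) -> South
  U (U-turn (180°)) -> North
  R (right (90° clockwise)) -> East
  U (U-turn (180°)) -> West
  L (left (90° counter-clockwise)) -> South
  U (U-turn (180°)) -> North
  R (right (90° clockwise)) -> East
  L (left (90° counter-clockwise)) -> North
  R (right (90° clockwise)) -> East
  L (left (90° counter-clockwise)) -> North
  U (U-turn (180°)) -> South
  U (U-turn (180°)) -> North
Final: North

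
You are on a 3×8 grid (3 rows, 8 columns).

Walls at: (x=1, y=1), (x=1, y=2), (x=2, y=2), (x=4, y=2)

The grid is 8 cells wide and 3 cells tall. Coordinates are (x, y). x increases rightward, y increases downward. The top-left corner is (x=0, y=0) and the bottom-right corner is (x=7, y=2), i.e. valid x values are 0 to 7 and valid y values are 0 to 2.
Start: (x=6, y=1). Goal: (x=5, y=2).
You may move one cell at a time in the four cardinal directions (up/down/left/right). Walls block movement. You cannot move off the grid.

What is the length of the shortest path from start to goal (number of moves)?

BFS from (x=6, y=1) until reaching (x=5, y=2):
  Distance 0: (x=6, y=1)
  Distance 1: (x=6, y=0), (x=5, y=1), (x=7, y=1), (x=6, y=2)
  Distance 2: (x=5, y=0), (x=7, y=0), (x=4, y=1), (x=5, y=2), (x=7, y=2)  <- goal reached here
One shortest path (2 moves): (x=6, y=1) -> (x=5, y=1) -> (x=5, y=2)

Answer: Shortest path length: 2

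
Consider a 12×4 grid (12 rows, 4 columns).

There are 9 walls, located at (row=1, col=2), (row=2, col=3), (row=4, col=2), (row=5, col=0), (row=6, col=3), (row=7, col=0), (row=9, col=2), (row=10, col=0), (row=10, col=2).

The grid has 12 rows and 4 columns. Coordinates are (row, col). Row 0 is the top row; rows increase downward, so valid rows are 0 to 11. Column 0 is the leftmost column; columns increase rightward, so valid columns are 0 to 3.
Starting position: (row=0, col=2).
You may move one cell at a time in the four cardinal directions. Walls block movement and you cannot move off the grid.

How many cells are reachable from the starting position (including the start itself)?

Answer: Reachable cells: 39

Derivation:
BFS flood-fill from (row=0, col=2):
  Distance 0: (row=0, col=2)
  Distance 1: (row=0, col=1), (row=0, col=3)
  Distance 2: (row=0, col=0), (row=1, col=1), (row=1, col=3)
  Distance 3: (row=1, col=0), (row=2, col=1)
  Distance 4: (row=2, col=0), (row=2, col=2), (row=3, col=1)
  Distance 5: (row=3, col=0), (row=3, col=2), (row=4, col=1)
  Distance 6: (row=3, col=3), (row=4, col=0), (row=5, col=1)
  Distance 7: (row=4, col=3), (row=5, col=2), (row=6, col=1)
  Distance 8: (row=5, col=3), (row=6, col=0), (row=6, col=2), (row=7, col=1)
  Distance 9: (row=7, col=2), (row=8, col=1)
  Distance 10: (row=7, col=3), (row=8, col=0), (row=8, col=2), (row=9, col=1)
  Distance 11: (row=8, col=3), (row=9, col=0), (row=10, col=1)
  Distance 12: (row=9, col=3), (row=11, col=1)
  Distance 13: (row=10, col=3), (row=11, col=0), (row=11, col=2)
  Distance 14: (row=11, col=3)
Total reachable: 39 (grid has 39 open cells total)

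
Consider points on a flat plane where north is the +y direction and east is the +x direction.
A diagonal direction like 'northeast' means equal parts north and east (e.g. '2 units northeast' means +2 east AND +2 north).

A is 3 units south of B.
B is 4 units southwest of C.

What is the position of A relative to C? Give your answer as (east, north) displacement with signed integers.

Place C at the origin (east=0, north=0).
  B is 4 units southwest of C: delta (east=-4, north=-4); B at (east=-4, north=-4).
  A is 3 units south of B: delta (east=+0, north=-3); A at (east=-4, north=-7).
Therefore A relative to C: (east=-4, north=-7).

Answer: A is at (east=-4, north=-7) relative to C.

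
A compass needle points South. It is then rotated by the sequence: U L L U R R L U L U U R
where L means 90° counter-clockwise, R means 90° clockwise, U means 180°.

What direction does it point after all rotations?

Start: South
  U (U-turn (180°)) -> North
  L (left (90° counter-clockwise)) -> West
  L (left (90° counter-clockwise)) -> South
  U (U-turn (180°)) -> North
  R (right (90° clockwise)) -> East
  R (right (90° clockwise)) -> South
  L (left (90° counter-clockwise)) -> East
  U (U-turn (180°)) -> West
  L (left (90° counter-clockwise)) -> South
  U (U-turn (180°)) -> North
  U (U-turn (180°)) -> South
  R (right (90° clockwise)) -> West
Final: West

Answer: Final heading: West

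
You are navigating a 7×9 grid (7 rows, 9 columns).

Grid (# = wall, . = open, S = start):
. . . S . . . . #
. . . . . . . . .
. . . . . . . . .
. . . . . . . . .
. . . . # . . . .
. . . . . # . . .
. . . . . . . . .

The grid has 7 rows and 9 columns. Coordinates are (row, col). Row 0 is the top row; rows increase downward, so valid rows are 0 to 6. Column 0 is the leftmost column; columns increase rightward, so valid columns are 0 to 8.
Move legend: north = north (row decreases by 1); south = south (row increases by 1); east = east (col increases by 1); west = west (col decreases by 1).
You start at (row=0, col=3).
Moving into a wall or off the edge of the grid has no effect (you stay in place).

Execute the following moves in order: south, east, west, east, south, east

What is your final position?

Start: (row=0, col=3)
  south (south): (row=0, col=3) -> (row=1, col=3)
  east (east): (row=1, col=3) -> (row=1, col=4)
  west (west): (row=1, col=4) -> (row=1, col=3)
  east (east): (row=1, col=3) -> (row=1, col=4)
  south (south): (row=1, col=4) -> (row=2, col=4)
  east (east): (row=2, col=4) -> (row=2, col=5)
Final: (row=2, col=5)

Answer: Final position: (row=2, col=5)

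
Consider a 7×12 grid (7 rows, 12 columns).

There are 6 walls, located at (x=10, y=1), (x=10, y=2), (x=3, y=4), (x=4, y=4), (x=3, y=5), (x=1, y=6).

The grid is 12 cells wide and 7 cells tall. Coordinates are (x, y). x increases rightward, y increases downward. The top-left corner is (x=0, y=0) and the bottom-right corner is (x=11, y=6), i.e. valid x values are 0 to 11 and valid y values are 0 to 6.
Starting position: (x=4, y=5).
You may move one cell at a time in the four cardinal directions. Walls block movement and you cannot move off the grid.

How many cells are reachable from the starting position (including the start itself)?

Answer: Reachable cells: 78

Derivation:
BFS flood-fill from (x=4, y=5):
  Distance 0: (x=4, y=5)
  Distance 1: (x=5, y=5), (x=4, y=6)
  Distance 2: (x=5, y=4), (x=6, y=5), (x=3, y=6), (x=5, y=6)
  Distance 3: (x=5, y=3), (x=6, y=4), (x=7, y=5), (x=2, y=6), (x=6, y=6)
  Distance 4: (x=5, y=2), (x=4, y=3), (x=6, y=3), (x=7, y=4), (x=2, y=5), (x=8, y=5), (x=7, y=6)
  Distance 5: (x=5, y=1), (x=4, y=2), (x=6, y=2), (x=3, y=3), (x=7, y=3), (x=2, y=4), (x=8, y=4), (x=1, y=5), (x=9, y=5), (x=8, y=6)
  Distance 6: (x=5, y=0), (x=4, y=1), (x=6, y=1), (x=3, y=2), (x=7, y=2), (x=2, y=3), (x=8, y=3), (x=1, y=4), (x=9, y=4), (x=0, y=5), (x=10, y=5), (x=9, y=6)
  Distance 7: (x=4, y=0), (x=6, y=0), (x=3, y=1), (x=7, y=1), (x=2, y=2), (x=8, y=2), (x=1, y=3), (x=9, y=3), (x=0, y=4), (x=10, y=4), (x=11, y=5), (x=0, y=6), (x=10, y=6)
  Distance 8: (x=3, y=0), (x=7, y=0), (x=2, y=1), (x=8, y=1), (x=1, y=2), (x=9, y=2), (x=0, y=3), (x=10, y=3), (x=11, y=4), (x=11, y=6)
  Distance 9: (x=2, y=0), (x=8, y=0), (x=1, y=1), (x=9, y=1), (x=0, y=2), (x=11, y=3)
  Distance 10: (x=1, y=0), (x=9, y=0), (x=0, y=1), (x=11, y=2)
  Distance 11: (x=0, y=0), (x=10, y=0), (x=11, y=1)
  Distance 12: (x=11, y=0)
Total reachable: 78 (grid has 78 open cells total)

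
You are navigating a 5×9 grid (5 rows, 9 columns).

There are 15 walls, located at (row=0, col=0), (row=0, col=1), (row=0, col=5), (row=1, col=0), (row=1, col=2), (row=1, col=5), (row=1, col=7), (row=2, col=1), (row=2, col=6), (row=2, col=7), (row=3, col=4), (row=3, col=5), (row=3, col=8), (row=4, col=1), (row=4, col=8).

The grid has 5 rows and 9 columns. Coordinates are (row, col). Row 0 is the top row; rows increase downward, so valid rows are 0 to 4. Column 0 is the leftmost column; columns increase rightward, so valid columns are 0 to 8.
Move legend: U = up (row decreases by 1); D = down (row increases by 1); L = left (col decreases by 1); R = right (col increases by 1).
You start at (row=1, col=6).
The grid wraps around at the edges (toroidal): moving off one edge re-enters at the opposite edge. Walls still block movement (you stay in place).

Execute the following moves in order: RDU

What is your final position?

Start: (row=1, col=6)
  R (right): blocked, stay at (row=1, col=6)
  D (down): blocked, stay at (row=1, col=6)
  U (up): (row=1, col=6) -> (row=0, col=6)
Final: (row=0, col=6)

Answer: Final position: (row=0, col=6)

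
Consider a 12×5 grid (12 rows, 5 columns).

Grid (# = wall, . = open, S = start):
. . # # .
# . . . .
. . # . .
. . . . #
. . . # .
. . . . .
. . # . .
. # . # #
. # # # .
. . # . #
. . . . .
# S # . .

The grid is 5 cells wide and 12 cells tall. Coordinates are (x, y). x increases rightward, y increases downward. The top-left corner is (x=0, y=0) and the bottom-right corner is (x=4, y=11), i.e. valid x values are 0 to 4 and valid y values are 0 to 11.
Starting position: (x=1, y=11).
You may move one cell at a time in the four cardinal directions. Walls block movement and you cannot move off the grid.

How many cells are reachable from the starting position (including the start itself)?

Answer: Reachable cells: 41

Derivation:
BFS flood-fill from (x=1, y=11):
  Distance 0: (x=1, y=11)
  Distance 1: (x=1, y=10)
  Distance 2: (x=1, y=9), (x=0, y=10), (x=2, y=10)
  Distance 3: (x=0, y=9), (x=3, y=10)
  Distance 4: (x=0, y=8), (x=3, y=9), (x=4, y=10), (x=3, y=11)
  Distance 5: (x=0, y=7), (x=4, y=11)
  Distance 6: (x=0, y=6)
  Distance 7: (x=0, y=5), (x=1, y=6)
  Distance 8: (x=0, y=4), (x=1, y=5)
  Distance 9: (x=0, y=3), (x=1, y=4), (x=2, y=5)
  Distance 10: (x=0, y=2), (x=1, y=3), (x=2, y=4), (x=3, y=5)
  Distance 11: (x=1, y=2), (x=2, y=3), (x=4, y=5), (x=3, y=6)
  Distance 12: (x=1, y=1), (x=3, y=3), (x=4, y=4), (x=4, y=6)
  Distance 13: (x=1, y=0), (x=2, y=1), (x=3, y=2)
  Distance 14: (x=0, y=0), (x=3, y=1), (x=4, y=2)
  Distance 15: (x=4, y=1)
  Distance 16: (x=4, y=0)
Total reachable: 41 (grid has 43 open cells total)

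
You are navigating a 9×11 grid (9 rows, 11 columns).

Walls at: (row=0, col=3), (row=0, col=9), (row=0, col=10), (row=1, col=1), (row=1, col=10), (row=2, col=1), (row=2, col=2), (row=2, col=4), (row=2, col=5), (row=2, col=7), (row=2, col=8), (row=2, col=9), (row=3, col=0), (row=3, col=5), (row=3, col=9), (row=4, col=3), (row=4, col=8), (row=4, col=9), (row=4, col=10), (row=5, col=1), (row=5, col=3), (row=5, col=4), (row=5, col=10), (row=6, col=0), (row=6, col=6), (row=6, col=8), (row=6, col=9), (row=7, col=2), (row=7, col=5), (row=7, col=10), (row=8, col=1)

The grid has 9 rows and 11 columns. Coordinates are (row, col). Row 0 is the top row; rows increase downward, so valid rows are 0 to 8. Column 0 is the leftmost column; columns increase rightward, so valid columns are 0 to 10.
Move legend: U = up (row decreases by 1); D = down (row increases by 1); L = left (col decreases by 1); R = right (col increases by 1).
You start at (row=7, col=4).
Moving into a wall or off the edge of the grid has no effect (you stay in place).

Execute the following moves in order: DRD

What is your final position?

Answer: Final position: (row=8, col=5)

Derivation:
Start: (row=7, col=4)
  D (down): (row=7, col=4) -> (row=8, col=4)
  R (right): (row=8, col=4) -> (row=8, col=5)
  D (down): blocked, stay at (row=8, col=5)
Final: (row=8, col=5)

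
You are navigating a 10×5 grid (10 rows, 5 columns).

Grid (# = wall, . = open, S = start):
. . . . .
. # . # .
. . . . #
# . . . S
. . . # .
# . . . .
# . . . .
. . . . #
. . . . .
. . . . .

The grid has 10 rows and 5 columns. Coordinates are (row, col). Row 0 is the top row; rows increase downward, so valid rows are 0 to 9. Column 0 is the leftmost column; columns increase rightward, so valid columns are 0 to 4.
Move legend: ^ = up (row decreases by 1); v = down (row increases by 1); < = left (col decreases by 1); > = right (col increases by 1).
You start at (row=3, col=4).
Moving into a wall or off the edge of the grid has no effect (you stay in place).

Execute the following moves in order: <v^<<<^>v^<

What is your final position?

Answer: Final position: (row=1, col=0)

Derivation:
Start: (row=3, col=4)
  < (left): (row=3, col=4) -> (row=3, col=3)
  v (down): blocked, stay at (row=3, col=3)
  ^ (up): (row=3, col=3) -> (row=2, col=3)
  < (left): (row=2, col=3) -> (row=2, col=2)
  < (left): (row=2, col=2) -> (row=2, col=1)
  < (left): (row=2, col=1) -> (row=2, col=0)
  ^ (up): (row=2, col=0) -> (row=1, col=0)
  > (right): blocked, stay at (row=1, col=0)
  v (down): (row=1, col=0) -> (row=2, col=0)
  ^ (up): (row=2, col=0) -> (row=1, col=0)
  < (left): blocked, stay at (row=1, col=0)
Final: (row=1, col=0)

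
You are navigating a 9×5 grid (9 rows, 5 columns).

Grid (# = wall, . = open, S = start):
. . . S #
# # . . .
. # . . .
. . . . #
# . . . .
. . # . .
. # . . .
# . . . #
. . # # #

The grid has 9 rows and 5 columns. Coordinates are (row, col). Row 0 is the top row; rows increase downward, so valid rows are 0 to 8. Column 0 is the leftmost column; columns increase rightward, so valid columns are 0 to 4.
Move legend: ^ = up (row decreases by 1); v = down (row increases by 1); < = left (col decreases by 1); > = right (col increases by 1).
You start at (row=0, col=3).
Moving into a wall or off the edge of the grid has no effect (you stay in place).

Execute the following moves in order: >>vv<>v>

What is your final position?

Answer: Final position: (row=3, col=3)

Derivation:
Start: (row=0, col=3)
  > (right): blocked, stay at (row=0, col=3)
  > (right): blocked, stay at (row=0, col=3)
  v (down): (row=0, col=3) -> (row=1, col=3)
  v (down): (row=1, col=3) -> (row=2, col=3)
  < (left): (row=2, col=3) -> (row=2, col=2)
  > (right): (row=2, col=2) -> (row=2, col=3)
  v (down): (row=2, col=3) -> (row=3, col=3)
  > (right): blocked, stay at (row=3, col=3)
Final: (row=3, col=3)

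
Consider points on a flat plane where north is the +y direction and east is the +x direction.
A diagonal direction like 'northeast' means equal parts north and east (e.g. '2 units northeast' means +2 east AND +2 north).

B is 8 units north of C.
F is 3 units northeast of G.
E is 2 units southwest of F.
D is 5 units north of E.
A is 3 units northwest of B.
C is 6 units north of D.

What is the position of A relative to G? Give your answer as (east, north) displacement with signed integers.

Answer: A is at (east=-2, north=23) relative to G.

Derivation:
Place G at the origin (east=0, north=0).
  F is 3 units northeast of G: delta (east=+3, north=+3); F at (east=3, north=3).
  E is 2 units southwest of F: delta (east=-2, north=-2); E at (east=1, north=1).
  D is 5 units north of E: delta (east=+0, north=+5); D at (east=1, north=6).
  C is 6 units north of D: delta (east=+0, north=+6); C at (east=1, north=12).
  B is 8 units north of C: delta (east=+0, north=+8); B at (east=1, north=20).
  A is 3 units northwest of B: delta (east=-3, north=+3); A at (east=-2, north=23).
Therefore A relative to G: (east=-2, north=23).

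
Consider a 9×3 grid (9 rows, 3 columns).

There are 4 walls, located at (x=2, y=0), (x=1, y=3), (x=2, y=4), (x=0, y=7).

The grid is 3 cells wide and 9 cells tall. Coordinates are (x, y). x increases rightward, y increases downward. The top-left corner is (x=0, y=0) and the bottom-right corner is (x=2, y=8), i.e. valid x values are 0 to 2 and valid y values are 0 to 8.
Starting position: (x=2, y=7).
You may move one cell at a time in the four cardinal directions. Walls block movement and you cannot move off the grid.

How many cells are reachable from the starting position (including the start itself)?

Answer: Reachable cells: 23

Derivation:
BFS flood-fill from (x=2, y=7):
  Distance 0: (x=2, y=7)
  Distance 1: (x=2, y=6), (x=1, y=7), (x=2, y=8)
  Distance 2: (x=2, y=5), (x=1, y=6), (x=1, y=8)
  Distance 3: (x=1, y=5), (x=0, y=6), (x=0, y=8)
  Distance 4: (x=1, y=4), (x=0, y=5)
  Distance 5: (x=0, y=4)
  Distance 6: (x=0, y=3)
  Distance 7: (x=0, y=2)
  Distance 8: (x=0, y=1), (x=1, y=2)
  Distance 9: (x=0, y=0), (x=1, y=1), (x=2, y=2)
  Distance 10: (x=1, y=0), (x=2, y=1), (x=2, y=3)
Total reachable: 23 (grid has 23 open cells total)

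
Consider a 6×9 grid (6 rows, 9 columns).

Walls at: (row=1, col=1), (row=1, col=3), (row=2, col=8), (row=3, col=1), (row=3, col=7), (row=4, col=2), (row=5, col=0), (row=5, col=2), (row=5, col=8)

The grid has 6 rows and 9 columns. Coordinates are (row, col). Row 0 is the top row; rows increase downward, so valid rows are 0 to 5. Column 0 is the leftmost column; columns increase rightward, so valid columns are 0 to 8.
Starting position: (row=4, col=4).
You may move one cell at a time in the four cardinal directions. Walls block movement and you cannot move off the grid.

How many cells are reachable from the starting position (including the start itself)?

Answer: Reachable cells: 45

Derivation:
BFS flood-fill from (row=4, col=4):
  Distance 0: (row=4, col=4)
  Distance 1: (row=3, col=4), (row=4, col=3), (row=4, col=5), (row=5, col=4)
  Distance 2: (row=2, col=4), (row=3, col=3), (row=3, col=5), (row=4, col=6), (row=5, col=3), (row=5, col=5)
  Distance 3: (row=1, col=4), (row=2, col=3), (row=2, col=5), (row=3, col=2), (row=3, col=6), (row=4, col=7), (row=5, col=6)
  Distance 4: (row=0, col=4), (row=1, col=5), (row=2, col=2), (row=2, col=6), (row=4, col=8), (row=5, col=7)
  Distance 5: (row=0, col=3), (row=0, col=5), (row=1, col=2), (row=1, col=6), (row=2, col=1), (row=2, col=7), (row=3, col=8)
  Distance 6: (row=0, col=2), (row=0, col=6), (row=1, col=7), (row=2, col=0)
  Distance 7: (row=0, col=1), (row=0, col=7), (row=1, col=0), (row=1, col=8), (row=3, col=0)
  Distance 8: (row=0, col=0), (row=0, col=8), (row=4, col=0)
  Distance 9: (row=4, col=1)
  Distance 10: (row=5, col=1)
Total reachable: 45 (grid has 45 open cells total)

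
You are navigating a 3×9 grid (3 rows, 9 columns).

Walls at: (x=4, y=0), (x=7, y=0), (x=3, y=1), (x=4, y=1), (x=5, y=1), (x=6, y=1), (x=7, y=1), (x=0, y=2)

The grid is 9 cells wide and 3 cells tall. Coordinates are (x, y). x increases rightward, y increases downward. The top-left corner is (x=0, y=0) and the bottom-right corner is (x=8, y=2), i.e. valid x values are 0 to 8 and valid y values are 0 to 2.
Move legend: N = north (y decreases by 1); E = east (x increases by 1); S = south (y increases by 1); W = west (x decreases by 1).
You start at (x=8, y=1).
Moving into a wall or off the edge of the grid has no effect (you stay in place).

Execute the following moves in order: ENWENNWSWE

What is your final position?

Start: (x=8, y=1)
  E (east): blocked, stay at (x=8, y=1)
  N (north): (x=8, y=1) -> (x=8, y=0)
  W (west): blocked, stay at (x=8, y=0)
  E (east): blocked, stay at (x=8, y=0)
  N (north): blocked, stay at (x=8, y=0)
  N (north): blocked, stay at (x=8, y=0)
  W (west): blocked, stay at (x=8, y=0)
  S (south): (x=8, y=0) -> (x=8, y=1)
  W (west): blocked, stay at (x=8, y=1)
  E (east): blocked, stay at (x=8, y=1)
Final: (x=8, y=1)

Answer: Final position: (x=8, y=1)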